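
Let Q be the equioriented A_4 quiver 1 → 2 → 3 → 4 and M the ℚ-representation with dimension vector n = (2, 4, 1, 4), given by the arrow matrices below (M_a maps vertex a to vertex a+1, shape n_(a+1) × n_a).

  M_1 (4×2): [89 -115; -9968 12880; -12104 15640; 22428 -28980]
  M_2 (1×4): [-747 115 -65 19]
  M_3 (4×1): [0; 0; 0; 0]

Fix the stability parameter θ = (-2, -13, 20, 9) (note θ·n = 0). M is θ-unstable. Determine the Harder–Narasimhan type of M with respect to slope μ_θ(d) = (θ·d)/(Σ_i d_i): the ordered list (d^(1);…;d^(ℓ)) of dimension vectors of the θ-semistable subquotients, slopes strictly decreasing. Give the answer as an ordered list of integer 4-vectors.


Interval decomposition of M: I[1,1], I[1,3], I[2,2]^3, I[4,4]^4.
HN type (ℓ=5): μ^(1)=20; μ^(2)=9; μ^(3)=-2; μ^(4)=-15/2; μ^(5)=-13

((0, 0, 1, 0); (0, 0, 0, 4); (1, 0, 0, 0); (1, 1, 0, 0); (0, 3, 0, 0))


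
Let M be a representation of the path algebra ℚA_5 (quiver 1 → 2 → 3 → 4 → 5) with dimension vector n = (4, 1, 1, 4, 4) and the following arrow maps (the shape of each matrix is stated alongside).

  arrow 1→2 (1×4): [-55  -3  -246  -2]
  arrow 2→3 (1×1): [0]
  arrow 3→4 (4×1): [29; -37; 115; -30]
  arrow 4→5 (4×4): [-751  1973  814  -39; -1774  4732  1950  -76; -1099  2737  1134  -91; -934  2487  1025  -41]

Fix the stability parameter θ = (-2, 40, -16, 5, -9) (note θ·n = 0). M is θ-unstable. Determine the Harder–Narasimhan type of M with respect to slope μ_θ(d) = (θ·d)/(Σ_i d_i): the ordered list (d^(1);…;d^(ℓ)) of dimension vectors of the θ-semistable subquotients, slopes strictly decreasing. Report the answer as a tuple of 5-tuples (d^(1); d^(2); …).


Via rank(M_{q-1}∘⋯∘M_p): M ≅ I[1,1]^3, I[1,2], I[3,4], I[4,4], I[4,5]^2, I[5,5]^2.
μ_θ-semistable layers: μ^(1)=40; μ^(2)=5; μ^(3)=-2; μ^(4)=-9; μ^(5)=-16

((0, 1, 0, 0, 0); (0, 0, 0, 2, 0); (4, 0, 0, 2, 2); (0, 0, 0, 0, 2); (0, 0, 1, 0, 0))


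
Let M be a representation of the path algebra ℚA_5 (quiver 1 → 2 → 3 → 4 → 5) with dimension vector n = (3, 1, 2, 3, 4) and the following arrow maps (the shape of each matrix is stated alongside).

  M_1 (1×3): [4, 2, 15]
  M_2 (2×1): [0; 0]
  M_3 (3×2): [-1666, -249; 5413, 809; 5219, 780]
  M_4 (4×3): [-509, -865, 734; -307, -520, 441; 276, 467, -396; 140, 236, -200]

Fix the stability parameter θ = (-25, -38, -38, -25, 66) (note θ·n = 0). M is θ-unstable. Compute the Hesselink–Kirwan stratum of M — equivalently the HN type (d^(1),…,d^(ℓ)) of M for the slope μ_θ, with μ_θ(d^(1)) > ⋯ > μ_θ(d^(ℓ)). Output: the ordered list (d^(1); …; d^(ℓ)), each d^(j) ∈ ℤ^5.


Interval decomposition of M: I[1,1]^2, I[1,2], I[3,5]^2, I[4,5], I[5,5].
HN type (ℓ=4): μ^(1)=66; μ^(2)=-25; μ^(3)=-63/2; μ^(4)=-38

((0, 0, 0, 0, 4); (2, 0, 0, 3, 0); (1, 1, 0, 0, 0); (0, 0, 2, 0, 0))


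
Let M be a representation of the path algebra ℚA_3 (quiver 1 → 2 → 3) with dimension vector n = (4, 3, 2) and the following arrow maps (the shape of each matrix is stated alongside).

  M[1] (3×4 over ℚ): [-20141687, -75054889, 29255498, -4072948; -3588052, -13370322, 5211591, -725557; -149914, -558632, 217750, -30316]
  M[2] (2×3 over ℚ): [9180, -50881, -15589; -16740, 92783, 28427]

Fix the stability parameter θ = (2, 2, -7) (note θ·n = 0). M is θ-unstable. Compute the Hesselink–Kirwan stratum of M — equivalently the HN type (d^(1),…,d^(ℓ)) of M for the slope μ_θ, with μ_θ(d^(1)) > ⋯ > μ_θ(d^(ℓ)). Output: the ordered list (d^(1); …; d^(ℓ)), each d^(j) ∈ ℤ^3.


Interval decomposition of M: I[1,1], I[1,2]^2, I[1,3], I[3,3].
HN type (ℓ=3): μ^(1)=2; μ^(2)=-1; μ^(3)=-7

((3, 2, 0); (1, 1, 1); (0, 0, 1))


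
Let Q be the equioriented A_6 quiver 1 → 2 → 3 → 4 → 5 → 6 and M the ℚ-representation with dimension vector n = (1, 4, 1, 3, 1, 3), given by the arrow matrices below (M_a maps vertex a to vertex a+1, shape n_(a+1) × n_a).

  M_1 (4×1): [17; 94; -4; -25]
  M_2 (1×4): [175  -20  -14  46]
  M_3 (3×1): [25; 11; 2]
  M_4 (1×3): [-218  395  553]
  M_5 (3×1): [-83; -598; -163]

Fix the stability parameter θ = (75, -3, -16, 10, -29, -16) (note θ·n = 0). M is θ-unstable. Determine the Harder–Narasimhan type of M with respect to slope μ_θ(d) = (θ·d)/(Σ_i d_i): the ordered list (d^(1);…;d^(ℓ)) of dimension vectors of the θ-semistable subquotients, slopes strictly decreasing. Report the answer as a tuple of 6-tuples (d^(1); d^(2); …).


Barcode: M ≅ I[1,6], I[2,2]^3, I[4,4]^2, I[6,6]^2. HN layers by μ_θ (4 steps, strictly decreasing):
  μ^(1)=10; μ^(2)=7/2; μ^(3)=-3; μ^(4)=-16

((0, 0, 0, 2, 0, 0); (1, 1, 1, 1, 1, 1); (0, 3, 0, 0, 0, 0); (0, 0, 0, 0, 0, 2))


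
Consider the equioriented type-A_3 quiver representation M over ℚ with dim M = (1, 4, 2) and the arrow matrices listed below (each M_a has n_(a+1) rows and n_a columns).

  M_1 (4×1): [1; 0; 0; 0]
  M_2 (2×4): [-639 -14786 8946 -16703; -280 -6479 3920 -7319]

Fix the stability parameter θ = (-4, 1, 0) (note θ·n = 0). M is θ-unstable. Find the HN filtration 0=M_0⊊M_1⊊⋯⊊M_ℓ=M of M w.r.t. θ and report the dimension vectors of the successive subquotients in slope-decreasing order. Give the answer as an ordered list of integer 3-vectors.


Barcode: M ≅ I[1,3], I[2,2]^2, I[2,3]. HN layers by μ_θ (3 steps, strictly decreasing):
  μ^(1)=1; μ^(2)=1/2; μ^(3)=-4

((0, 2, 0); (0, 2, 2); (1, 0, 0))


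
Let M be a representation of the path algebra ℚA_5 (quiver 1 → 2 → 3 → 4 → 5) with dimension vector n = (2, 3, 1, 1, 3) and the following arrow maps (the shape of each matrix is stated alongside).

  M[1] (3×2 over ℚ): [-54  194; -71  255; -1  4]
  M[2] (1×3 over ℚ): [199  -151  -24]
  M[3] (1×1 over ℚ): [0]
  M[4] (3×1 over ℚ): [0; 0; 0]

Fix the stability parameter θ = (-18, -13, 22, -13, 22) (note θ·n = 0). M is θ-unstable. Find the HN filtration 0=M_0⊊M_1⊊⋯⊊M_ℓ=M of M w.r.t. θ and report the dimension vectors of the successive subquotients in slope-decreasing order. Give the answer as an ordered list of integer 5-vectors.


Barcode: M ≅ I[1,2], I[1,3], I[2,2], I[4,4], I[5,5]^3. HN layers by μ_θ (3 steps, strictly decreasing):
  μ^(1)=22; μ^(2)=-13; μ^(3)=-18

((0, 0, 1, 0, 3); (0, 3, 0, 1, 0); (2, 0, 0, 0, 0))


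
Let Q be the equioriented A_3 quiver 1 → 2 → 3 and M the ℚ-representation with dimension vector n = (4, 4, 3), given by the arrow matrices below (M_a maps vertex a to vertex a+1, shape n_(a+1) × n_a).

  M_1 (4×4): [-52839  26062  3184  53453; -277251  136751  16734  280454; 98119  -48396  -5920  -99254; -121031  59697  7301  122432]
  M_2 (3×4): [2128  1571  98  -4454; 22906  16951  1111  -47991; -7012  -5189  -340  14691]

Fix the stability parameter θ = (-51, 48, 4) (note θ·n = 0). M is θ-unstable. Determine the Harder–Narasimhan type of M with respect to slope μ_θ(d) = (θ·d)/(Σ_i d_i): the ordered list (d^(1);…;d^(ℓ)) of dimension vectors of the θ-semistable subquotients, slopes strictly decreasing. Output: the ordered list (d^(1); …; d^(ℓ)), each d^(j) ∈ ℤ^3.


Via rank(M_{q-1}∘⋯∘M_p): M ≅ I[1,2], I[1,3]^3.
μ_θ-semistable layers: μ^(1)=48; μ^(2)=26; μ^(3)=-51

((0, 1, 0); (0, 3, 3); (4, 0, 0))


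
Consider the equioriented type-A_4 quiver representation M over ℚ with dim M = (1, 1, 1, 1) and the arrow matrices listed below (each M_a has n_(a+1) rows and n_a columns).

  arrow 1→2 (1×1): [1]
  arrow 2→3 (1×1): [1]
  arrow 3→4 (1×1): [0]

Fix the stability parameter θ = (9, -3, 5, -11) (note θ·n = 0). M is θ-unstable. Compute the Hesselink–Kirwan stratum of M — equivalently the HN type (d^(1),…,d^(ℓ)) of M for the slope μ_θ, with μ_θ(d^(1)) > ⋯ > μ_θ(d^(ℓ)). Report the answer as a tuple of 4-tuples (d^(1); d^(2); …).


Interval decomposition of M: I[1,3], I[4,4].
HN type (ℓ=3): μ^(1)=5; μ^(2)=3; μ^(3)=-11

((0, 0, 1, 0); (1, 1, 0, 0); (0, 0, 0, 1))


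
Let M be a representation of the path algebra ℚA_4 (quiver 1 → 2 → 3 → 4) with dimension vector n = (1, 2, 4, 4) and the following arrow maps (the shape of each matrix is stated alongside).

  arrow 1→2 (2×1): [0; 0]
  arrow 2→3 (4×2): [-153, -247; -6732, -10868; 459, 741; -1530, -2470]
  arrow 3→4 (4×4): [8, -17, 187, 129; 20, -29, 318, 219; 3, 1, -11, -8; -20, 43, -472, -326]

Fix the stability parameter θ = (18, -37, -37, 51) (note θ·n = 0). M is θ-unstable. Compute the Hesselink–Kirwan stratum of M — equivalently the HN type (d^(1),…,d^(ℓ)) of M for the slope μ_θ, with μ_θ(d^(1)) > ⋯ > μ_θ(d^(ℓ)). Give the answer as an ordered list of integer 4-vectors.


Barcode: M ≅ I[1,1], I[2,2], I[2,4], I[3,4]^3. HN layers by μ_θ (3 steps, strictly decreasing):
  μ^(1)=51; μ^(2)=18; μ^(3)=-37

((0, 0, 0, 4); (1, 0, 0, 0); (0, 2, 4, 0))


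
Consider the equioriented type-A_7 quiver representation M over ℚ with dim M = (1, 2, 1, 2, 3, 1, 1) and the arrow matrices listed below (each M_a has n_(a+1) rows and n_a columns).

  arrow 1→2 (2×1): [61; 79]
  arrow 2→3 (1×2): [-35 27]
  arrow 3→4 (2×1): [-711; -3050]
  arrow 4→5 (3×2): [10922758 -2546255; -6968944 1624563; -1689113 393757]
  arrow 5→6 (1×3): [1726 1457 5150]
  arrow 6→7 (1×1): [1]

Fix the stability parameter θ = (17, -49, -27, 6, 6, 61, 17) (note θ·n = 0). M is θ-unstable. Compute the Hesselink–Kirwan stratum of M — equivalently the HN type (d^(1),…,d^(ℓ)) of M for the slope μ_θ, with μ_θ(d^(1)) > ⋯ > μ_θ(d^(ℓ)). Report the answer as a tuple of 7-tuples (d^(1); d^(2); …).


Barcode: M ≅ I[1,5], I[2,2], I[4,7], I[5,5]. HN layers by μ_θ (4 steps, strictly decreasing):
  μ^(1)=39; μ^(2)=6; μ^(3)=-59/3; μ^(4)=-49

((0, 0, 0, 0, 0, 1, 1); (0, 0, 0, 2, 3, 0, 0); (1, 1, 1, 0, 0, 0, 0); (0, 1, 0, 0, 0, 0, 0))


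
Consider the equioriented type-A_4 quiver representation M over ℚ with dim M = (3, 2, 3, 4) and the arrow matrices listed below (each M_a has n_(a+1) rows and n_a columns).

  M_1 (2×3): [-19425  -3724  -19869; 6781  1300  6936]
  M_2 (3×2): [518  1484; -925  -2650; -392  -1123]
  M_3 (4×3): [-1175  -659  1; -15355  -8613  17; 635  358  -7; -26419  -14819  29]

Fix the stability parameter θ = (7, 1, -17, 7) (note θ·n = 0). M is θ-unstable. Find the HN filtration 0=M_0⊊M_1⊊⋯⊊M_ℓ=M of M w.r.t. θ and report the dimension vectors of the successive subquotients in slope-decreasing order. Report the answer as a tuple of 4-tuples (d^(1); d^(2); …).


Via rank(M_{q-1}∘⋯∘M_p): M ≅ I[1,1], I[1,4]^2, I[3,3], I[4,4]^2.
μ_θ-semistable layers: μ^(1)=7; μ^(2)=-3; μ^(3)=-17

((1, 0, 0, 4); (2, 2, 2, 0); (0, 0, 1, 0))


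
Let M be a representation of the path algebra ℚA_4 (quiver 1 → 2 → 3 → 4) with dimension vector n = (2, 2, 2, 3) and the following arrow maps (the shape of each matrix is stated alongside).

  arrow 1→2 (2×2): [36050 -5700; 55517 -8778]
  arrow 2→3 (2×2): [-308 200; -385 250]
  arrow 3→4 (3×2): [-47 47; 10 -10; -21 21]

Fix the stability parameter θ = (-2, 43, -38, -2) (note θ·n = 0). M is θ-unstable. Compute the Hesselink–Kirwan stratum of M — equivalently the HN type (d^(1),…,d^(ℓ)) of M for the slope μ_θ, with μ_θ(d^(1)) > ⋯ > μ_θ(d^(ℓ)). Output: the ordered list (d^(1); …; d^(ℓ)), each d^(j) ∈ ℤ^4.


Barcode: M ≅ I[1,1], I[1,2], I[2,4], I[3,3], I[4,4]^2. HN layers by μ_θ (4 steps, strictly decreasing):
  μ^(1)=43; μ^(2)=1; μ^(3)=-2; μ^(4)=-38

((0, 1, 0, 0); (0, 1, 1, 1); (2, 0, 0, 2); (0, 0, 1, 0))


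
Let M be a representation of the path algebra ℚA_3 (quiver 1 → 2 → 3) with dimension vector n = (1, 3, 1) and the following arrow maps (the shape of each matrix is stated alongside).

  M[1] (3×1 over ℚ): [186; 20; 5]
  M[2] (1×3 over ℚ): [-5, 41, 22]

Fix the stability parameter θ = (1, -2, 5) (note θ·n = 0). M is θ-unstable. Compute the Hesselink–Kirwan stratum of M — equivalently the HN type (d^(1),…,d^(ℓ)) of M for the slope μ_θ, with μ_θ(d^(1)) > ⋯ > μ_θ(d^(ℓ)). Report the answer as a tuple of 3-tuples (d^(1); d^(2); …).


Barcode: M ≅ I[1,2], I[2,2], I[2,3]. HN layers by μ_θ (3 steps, strictly decreasing):
  μ^(1)=5; μ^(2)=-1/2; μ^(3)=-2

((0, 0, 1); (1, 1, 0); (0, 2, 0))


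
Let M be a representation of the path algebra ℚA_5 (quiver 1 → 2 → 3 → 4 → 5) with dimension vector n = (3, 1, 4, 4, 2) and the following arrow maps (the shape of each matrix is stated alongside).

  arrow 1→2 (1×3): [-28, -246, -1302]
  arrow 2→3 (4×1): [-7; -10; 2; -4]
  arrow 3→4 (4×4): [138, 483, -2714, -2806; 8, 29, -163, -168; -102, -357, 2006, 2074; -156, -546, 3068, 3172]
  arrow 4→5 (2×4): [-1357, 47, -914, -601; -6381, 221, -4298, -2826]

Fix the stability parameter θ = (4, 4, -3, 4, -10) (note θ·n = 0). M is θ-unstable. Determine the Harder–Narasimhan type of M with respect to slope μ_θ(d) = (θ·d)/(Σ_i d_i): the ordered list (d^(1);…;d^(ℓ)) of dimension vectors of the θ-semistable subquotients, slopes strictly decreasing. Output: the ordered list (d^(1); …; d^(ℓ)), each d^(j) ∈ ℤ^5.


Barcode: M ≅ I[1,1]^2, I[1,3], I[3,3], I[3,4], I[3,5], I[4,4], I[4,5]. HN layers by μ_θ (3 steps, strictly decreasing):
  μ^(1)=4; μ^(2)=5/3; μ^(3)=-3

((2, 0, 0, 2, 0); (1, 1, 1, 0, 0); (0, 0, 3, 2, 2))


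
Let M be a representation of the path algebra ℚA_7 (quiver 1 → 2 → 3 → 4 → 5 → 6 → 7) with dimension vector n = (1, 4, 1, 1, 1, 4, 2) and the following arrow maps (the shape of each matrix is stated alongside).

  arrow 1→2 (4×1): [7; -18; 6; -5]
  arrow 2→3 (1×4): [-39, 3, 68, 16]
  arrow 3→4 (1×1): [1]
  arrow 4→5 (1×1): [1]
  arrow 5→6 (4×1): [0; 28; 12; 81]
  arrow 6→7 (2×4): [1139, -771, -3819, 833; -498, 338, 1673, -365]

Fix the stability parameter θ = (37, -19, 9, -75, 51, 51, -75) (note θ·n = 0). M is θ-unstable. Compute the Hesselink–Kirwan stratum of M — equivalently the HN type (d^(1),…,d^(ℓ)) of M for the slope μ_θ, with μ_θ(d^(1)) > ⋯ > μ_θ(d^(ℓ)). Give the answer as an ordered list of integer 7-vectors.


Interval decomposition of M: I[1,7], I[2,2]^3, I[6,6]^2, I[6,7].
HN type (ℓ=4): μ^(1)=51; μ^(2)=9; μ^(3)=-12; μ^(4)=-19

((0, 0, 0, 0, 0, 2, 0); (0, 0, 0, 0, 1, 1, 1); (1, 1, 1, 1, 0, 1, 1); (0, 3, 0, 0, 0, 0, 0))


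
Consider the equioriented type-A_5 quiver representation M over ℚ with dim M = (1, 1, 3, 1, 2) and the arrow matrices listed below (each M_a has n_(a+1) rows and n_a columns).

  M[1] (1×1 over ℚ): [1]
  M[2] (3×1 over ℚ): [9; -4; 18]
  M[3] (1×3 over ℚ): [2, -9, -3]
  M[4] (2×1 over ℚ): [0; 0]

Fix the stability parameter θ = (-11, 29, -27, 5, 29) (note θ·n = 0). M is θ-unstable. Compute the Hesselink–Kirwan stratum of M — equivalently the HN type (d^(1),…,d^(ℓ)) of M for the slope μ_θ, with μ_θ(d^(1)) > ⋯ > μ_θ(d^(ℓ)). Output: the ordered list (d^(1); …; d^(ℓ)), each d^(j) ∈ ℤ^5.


Barcode: M ≅ I[1,3], I[3,3], I[3,4], I[5,5]^2. HN layers by μ_θ (5 steps, strictly decreasing):
  μ^(1)=29; μ^(2)=5; μ^(3)=1; μ^(4)=-11; μ^(5)=-27

((0, 0, 0, 0, 2); (0, 0, 0, 1, 0); (0, 1, 1, 0, 0); (1, 0, 0, 0, 0); (0, 0, 2, 0, 0))


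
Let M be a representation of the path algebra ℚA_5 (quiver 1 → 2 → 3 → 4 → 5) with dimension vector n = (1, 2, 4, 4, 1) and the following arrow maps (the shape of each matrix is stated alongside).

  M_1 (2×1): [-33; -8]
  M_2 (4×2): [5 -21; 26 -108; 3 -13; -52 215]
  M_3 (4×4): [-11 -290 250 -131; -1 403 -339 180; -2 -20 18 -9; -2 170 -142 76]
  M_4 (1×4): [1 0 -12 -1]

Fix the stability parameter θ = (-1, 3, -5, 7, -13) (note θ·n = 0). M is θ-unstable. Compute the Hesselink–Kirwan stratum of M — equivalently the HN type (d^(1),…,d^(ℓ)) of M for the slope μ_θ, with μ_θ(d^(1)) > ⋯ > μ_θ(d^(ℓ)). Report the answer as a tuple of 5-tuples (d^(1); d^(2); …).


Interval decomposition of M: I[1,5], I[2,4], I[3,4]^2.
HN type (ℓ=4): μ^(1)=7; μ^(2)=-1; μ^(3)=-9/5; μ^(4)=-5

((0, 0, 0, 3, 0); (0, 1, 1, 0, 0); (1, 1, 1, 1, 1); (0, 0, 2, 0, 0))


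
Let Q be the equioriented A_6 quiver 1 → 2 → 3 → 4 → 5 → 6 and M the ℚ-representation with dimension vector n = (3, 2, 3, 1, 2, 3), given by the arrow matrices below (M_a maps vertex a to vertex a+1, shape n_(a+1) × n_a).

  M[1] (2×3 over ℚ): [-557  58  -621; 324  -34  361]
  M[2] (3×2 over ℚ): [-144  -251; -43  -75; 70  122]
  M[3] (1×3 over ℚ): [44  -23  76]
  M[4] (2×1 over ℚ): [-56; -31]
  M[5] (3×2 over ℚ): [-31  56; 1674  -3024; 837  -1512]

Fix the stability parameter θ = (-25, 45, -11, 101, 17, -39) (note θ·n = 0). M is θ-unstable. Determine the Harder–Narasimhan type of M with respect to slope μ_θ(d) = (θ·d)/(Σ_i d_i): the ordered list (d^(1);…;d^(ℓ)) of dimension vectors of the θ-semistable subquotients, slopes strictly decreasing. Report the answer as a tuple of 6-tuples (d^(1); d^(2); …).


Interval decomposition of M: I[1,1], I[1,3], I[1,5], I[3,3], I[5,6], I[6,6]^2.
HN type (ℓ=5): μ^(1)=59; μ^(2)=17; μ^(3)=-11; μ^(4)=-25; μ^(5)=-39

((0, 0, 0, 1, 1, 0); (0, 2, 2, 0, 0, 0); (0, 0, 1, 0, 1, 1); (3, 0, 0, 0, 0, 0); (0, 0, 0, 0, 0, 2))


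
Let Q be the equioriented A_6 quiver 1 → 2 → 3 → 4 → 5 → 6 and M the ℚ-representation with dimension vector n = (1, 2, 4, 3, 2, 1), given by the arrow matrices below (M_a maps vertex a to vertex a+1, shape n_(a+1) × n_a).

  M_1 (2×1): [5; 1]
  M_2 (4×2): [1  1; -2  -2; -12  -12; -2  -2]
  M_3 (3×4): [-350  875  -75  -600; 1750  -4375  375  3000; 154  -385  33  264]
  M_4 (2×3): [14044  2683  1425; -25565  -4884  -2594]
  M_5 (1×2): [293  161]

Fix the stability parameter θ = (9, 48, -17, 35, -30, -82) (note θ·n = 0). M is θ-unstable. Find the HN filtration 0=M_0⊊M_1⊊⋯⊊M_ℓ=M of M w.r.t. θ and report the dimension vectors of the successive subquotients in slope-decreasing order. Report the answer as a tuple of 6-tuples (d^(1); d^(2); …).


Interval decomposition of M: I[1,3], I[2,2], I[3,3]^2, I[3,6], I[4,4], I[4,5].
HN type (ℓ=7): μ^(1)=48; μ^(2)=35; μ^(3)=31/2; μ^(4)=9; μ^(5)=5/2; μ^(6)=-17; μ^(7)=-47/2

((0, 1, 0, 0, 0, 0); (0, 0, 0, 1, 0, 0); (0, 1, 1, 0, 0, 0); (1, 0, 0, 0, 0, 0); (0, 0, 0, 1, 1, 0); (0, 0, 2, 0, 0, 0); (0, 0, 1, 1, 1, 1))


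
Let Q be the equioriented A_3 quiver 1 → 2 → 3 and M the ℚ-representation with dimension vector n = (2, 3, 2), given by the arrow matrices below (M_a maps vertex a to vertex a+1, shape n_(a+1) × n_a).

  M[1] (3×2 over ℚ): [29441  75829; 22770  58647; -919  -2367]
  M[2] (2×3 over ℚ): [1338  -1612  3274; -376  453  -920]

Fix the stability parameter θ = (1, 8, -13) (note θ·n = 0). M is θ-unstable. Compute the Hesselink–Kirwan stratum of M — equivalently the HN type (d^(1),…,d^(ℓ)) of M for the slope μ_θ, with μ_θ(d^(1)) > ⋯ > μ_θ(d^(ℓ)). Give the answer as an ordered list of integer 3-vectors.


Interval decomposition of M: I[1,3]^2, I[2,2].
HN type (ℓ=2): μ^(1)=8; μ^(2)=-4/3

((0, 1, 0); (2, 2, 2))


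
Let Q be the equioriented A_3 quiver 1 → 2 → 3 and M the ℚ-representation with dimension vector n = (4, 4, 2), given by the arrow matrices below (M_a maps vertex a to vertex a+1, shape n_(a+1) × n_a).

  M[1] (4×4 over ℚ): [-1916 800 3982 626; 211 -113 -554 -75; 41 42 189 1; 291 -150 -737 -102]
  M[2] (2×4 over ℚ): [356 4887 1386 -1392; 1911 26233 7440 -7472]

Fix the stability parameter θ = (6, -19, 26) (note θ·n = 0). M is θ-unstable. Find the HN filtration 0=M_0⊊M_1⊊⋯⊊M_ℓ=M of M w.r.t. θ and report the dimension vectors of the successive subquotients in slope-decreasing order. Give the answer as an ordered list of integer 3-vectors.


Interval decomposition of M: I[1,2]^2, I[1,3]^2.
HN type (ℓ=2): μ^(1)=26; μ^(2)=-13/2

((0, 0, 2); (4, 4, 0))


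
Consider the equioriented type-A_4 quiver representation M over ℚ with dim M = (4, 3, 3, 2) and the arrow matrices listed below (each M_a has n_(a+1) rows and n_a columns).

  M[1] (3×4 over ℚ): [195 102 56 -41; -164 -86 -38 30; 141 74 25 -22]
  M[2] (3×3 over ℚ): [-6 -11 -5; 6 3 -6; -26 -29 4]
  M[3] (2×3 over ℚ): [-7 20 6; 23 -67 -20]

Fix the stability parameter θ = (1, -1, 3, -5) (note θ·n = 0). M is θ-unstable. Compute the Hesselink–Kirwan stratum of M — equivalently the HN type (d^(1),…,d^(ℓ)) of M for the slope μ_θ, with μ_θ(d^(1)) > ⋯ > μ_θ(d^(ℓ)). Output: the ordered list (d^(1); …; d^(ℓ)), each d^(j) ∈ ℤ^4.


Via rank(M_{q-1}∘⋯∘M_p): M ≅ I[1,1], I[1,2], I[1,4]^2, I[3,3].
μ_θ-semistable layers: μ^(1)=3; μ^(2)=1; μ^(3)=0; μ^(4)=-1/2

((0, 0, 1, 0); (1, 0, 0, 0); (1, 1, 0, 0); (2, 2, 2, 2))


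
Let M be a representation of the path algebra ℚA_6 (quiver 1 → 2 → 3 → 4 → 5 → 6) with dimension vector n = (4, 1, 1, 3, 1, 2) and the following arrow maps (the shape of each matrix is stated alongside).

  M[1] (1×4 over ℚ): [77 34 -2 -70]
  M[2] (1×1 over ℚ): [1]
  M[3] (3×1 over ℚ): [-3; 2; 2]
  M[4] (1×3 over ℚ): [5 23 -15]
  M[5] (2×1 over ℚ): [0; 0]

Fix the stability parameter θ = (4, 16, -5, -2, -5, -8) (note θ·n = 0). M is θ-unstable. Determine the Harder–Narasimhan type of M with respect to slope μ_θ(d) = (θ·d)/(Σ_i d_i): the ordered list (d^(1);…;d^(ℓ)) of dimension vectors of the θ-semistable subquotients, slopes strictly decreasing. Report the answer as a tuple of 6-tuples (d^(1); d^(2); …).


Barcode: M ≅ I[1,1]^3, I[1,5], I[4,4]^2, I[6,6]^2. HN layers by μ_θ (4 steps, strictly decreasing):
  μ^(1)=4; μ^(2)=8/5; μ^(3)=-2; μ^(4)=-8

((3, 0, 0, 0, 0, 0); (1, 1, 1, 1, 1, 0); (0, 0, 0, 2, 0, 0); (0, 0, 0, 0, 0, 2))


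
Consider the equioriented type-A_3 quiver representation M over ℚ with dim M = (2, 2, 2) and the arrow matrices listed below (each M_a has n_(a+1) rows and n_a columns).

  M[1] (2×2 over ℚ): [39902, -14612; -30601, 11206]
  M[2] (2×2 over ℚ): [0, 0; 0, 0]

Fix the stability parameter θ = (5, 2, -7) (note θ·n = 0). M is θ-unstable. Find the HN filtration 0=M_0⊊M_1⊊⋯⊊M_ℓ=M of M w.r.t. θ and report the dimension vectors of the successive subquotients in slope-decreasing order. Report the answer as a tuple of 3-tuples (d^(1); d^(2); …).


Via rank(M_{q-1}∘⋯∘M_p): M ≅ I[1,1], I[1,2], I[2,2], I[3,3]^2.
μ_θ-semistable layers: μ^(1)=5; μ^(2)=7/2; μ^(3)=2; μ^(4)=-7

((1, 0, 0); (1, 1, 0); (0, 1, 0); (0, 0, 2))


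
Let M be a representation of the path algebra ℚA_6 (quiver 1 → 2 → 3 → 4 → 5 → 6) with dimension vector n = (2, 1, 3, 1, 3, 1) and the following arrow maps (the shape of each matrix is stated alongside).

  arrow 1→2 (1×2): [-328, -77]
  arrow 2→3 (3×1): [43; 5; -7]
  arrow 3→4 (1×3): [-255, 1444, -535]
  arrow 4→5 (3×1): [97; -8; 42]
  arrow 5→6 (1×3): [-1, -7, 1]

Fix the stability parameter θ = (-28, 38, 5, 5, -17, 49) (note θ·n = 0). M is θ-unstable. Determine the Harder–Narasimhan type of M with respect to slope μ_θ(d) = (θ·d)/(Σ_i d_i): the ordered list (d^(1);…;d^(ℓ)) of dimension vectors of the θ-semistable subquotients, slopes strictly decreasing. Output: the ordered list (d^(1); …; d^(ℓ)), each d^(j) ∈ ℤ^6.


Barcode: M ≅ I[1,1], I[1,3], I[3,3], I[3,6], I[5,5]^2. HN layers by μ_θ (6 steps, strictly decreasing):
  μ^(1)=49; μ^(2)=43/2; μ^(3)=5; μ^(4)=-7/3; μ^(5)=-17; μ^(6)=-28

((0, 0, 0, 0, 0, 1); (0, 1, 1, 0, 0, 0); (0, 0, 1, 0, 0, 0); (0, 0, 1, 1, 1, 0); (0, 0, 0, 0, 2, 0); (2, 0, 0, 0, 0, 0))


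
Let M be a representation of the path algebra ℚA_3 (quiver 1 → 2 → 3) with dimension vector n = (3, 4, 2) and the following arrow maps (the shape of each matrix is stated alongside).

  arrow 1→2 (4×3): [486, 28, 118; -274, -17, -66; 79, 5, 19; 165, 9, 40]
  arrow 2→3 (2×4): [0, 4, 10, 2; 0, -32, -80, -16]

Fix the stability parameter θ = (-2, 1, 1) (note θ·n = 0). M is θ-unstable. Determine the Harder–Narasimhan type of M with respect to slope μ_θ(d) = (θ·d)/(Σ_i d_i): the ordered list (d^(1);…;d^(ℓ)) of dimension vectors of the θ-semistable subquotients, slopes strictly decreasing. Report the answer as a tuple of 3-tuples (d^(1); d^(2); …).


Via rank(M_{q-1}∘⋯∘M_p): M ≅ I[1,2]^2, I[1,3], I[2,2], I[3,3].
μ_θ-semistable layers: μ^(1)=1; μ^(2)=-2

((0, 4, 2); (3, 0, 0))


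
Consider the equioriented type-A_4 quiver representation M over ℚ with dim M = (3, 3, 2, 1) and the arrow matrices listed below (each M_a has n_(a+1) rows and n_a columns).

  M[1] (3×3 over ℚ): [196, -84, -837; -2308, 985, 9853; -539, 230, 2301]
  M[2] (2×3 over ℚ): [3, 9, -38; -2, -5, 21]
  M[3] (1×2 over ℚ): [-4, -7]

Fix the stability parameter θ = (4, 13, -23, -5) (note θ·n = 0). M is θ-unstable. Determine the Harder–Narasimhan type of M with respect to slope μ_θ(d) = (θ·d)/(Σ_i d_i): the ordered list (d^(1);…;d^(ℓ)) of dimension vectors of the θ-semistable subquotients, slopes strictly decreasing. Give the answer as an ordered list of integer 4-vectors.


Via rank(M_{q-1}∘⋯∘M_p): M ≅ I[1,2], I[1,3], I[1,4].
μ_θ-semistable layers: μ^(1)=13; μ^(2)=4; μ^(3)=-2; μ^(4)=-11/4

((0, 1, 0, 0); (1, 0, 0, 0); (1, 1, 1, 0); (1, 1, 1, 1))


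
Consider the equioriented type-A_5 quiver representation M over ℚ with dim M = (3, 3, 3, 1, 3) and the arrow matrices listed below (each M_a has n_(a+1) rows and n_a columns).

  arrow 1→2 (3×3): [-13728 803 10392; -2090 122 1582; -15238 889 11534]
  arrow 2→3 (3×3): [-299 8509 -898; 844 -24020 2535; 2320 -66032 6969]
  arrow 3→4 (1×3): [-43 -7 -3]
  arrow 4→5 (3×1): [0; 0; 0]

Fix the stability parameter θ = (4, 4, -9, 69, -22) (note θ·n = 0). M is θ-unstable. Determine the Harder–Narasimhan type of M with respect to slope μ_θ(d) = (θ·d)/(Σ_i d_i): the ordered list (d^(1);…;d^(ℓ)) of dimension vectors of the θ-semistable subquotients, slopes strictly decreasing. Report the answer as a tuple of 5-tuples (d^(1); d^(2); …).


Via rank(M_{q-1}∘⋯∘M_p): M ≅ I[1,2], I[1,3], I[1,4], I[3,3], I[5,5]^3.
μ_θ-semistable layers: μ^(1)=69; μ^(2)=4; μ^(3)=-1/3; μ^(4)=-9; μ^(5)=-22

((0, 0, 0, 1, 0); (1, 1, 0, 0, 0); (2, 2, 2, 0, 0); (0, 0, 1, 0, 0); (0, 0, 0, 0, 3))


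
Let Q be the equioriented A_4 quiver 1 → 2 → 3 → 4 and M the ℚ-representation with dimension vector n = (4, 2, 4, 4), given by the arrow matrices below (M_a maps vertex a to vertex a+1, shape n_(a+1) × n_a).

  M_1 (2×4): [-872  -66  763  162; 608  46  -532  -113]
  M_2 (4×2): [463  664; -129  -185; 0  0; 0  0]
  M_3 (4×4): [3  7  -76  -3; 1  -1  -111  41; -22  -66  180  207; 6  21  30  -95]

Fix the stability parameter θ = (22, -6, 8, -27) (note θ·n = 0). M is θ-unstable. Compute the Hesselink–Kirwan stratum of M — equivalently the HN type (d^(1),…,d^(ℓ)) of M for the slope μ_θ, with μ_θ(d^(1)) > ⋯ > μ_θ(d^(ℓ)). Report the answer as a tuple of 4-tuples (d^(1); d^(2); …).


Via rank(M_{q-1}∘⋯∘M_p): M ≅ I[1,1]^2, I[1,4]^2, I[3,4]^2.
μ_θ-semistable layers: μ^(1)=22; μ^(2)=-3/4; μ^(3)=-19/2

((2, 0, 0, 0); (2, 2, 2, 2); (0, 0, 2, 2))


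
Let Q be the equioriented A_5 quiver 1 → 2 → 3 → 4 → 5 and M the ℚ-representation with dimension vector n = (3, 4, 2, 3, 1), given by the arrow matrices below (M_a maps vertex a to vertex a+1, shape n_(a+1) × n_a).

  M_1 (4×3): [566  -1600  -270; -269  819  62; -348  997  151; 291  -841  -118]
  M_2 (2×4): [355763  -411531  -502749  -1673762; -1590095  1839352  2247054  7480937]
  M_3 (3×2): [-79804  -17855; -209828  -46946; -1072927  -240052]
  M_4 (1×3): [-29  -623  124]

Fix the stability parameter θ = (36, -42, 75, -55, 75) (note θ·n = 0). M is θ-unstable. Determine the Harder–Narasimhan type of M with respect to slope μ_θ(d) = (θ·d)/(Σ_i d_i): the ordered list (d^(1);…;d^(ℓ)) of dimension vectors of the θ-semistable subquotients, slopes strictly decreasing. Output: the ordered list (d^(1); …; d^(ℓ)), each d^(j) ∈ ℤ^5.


Via rank(M_{q-1}∘⋯∘M_p): M ≅ I[1,1], I[1,4], I[1,5], I[2,2]^2, I[4,4].
μ_θ-semistable layers: μ^(1)=75; μ^(2)=36; μ^(3)=10; μ^(4)=-3; μ^(5)=-42; μ^(6)=-55

((0, 0, 0, 0, 1); (1, 0, 0, 0, 0); (0, 0, 2, 2, 0); (2, 2, 0, 0, 0); (0, 2, 0, 0, 0); (0, 0, 0, 1, 0))


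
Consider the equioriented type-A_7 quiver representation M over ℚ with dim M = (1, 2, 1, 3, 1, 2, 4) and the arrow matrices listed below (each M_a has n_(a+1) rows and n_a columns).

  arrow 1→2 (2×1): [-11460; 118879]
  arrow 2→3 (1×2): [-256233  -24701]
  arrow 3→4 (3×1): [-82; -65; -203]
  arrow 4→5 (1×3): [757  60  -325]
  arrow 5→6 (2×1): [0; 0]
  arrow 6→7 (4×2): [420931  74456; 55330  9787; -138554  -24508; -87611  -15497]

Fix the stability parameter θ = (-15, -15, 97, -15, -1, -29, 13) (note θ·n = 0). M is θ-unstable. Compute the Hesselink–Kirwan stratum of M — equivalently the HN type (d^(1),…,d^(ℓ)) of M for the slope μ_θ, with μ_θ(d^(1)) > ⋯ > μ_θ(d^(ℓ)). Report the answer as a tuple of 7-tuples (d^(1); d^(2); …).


Interval decomposition of M: I[1,5], I[2,2], I[4,4]^2, I[6,7]^2, I[7,7]^2.
HN type (ℓ=4): μ^(1)=27; μ^(2)=13; μ^(3)=-15; μ^(4)=-29

((0, 0, 1, 1, 1, 0, 0); (0, 0, 0, 0, 0, 0, 4); (1, 2, 0, 2, 0, 0, 0); (0, 0, 0, 0, 0, 2, 0))


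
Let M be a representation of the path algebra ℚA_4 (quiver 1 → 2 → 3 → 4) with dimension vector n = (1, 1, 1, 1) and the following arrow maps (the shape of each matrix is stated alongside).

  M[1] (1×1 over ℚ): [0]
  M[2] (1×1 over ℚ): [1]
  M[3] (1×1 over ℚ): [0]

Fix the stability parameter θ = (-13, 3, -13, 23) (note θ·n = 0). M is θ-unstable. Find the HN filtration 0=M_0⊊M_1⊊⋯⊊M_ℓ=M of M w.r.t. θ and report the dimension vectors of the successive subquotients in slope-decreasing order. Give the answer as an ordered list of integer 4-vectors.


Barcode: M ≅ I[1,1], I[2,3], I[4,4]. HN layers by μ_θ (3 steps, strictly decreasing):
  μ^(1)=23; μ^(2)=-5; μ^(3)=-13

((0, 0, 0, 1); (0, 1, 1, 0); (1, 0, 0, 0))


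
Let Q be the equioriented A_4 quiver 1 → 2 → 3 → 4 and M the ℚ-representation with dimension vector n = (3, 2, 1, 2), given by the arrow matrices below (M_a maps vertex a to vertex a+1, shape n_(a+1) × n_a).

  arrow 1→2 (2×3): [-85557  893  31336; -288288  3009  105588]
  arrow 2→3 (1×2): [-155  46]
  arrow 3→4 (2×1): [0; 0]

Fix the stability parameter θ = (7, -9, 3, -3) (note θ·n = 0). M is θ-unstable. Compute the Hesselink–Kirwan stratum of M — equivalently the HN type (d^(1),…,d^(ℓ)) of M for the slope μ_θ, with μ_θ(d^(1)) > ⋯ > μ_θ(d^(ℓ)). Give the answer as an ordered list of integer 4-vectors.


Barcode: M ≅ I[1,1], I[1,2], I[1,3], I[4,4]^2. HN layers by μ_θ (4 steps, strictly decreasing):
  μ^(1)=7; μ^(2)=3; μ^(3)=-1; μ^(4)=-3

((1, 0, 0, 0); (0, 0, 1, 0); (2, 2, 0, 0); (0, 0, 0, 2))


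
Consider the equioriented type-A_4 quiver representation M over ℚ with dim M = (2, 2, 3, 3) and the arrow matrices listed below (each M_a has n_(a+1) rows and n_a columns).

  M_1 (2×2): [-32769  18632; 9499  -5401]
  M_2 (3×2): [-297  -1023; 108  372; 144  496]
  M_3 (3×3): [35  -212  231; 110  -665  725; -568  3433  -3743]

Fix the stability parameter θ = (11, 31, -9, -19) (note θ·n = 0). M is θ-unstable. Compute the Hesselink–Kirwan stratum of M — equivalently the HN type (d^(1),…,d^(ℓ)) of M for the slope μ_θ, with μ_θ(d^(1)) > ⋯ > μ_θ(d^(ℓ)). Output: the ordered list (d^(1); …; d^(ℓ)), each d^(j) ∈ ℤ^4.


Via rank(M_{q-1}∘⋯∘M_p): M ≅ I[1,2], I[1,4], I[3,3], I[3,4], I[4,4].
μ_θ-semistable layers: μ^(1)=31; μ^(2)=11; μ^(3)=7/2; μ^(4)=-9; μ^(5)=-14; μ^(6)=-19

((0, 1, 0, 0); (1, 0, 0, 0); (1, 1, 1, 1); (0, 0, 1, 0); (0, 0, 1, 1); (0, 0, 0, 1))


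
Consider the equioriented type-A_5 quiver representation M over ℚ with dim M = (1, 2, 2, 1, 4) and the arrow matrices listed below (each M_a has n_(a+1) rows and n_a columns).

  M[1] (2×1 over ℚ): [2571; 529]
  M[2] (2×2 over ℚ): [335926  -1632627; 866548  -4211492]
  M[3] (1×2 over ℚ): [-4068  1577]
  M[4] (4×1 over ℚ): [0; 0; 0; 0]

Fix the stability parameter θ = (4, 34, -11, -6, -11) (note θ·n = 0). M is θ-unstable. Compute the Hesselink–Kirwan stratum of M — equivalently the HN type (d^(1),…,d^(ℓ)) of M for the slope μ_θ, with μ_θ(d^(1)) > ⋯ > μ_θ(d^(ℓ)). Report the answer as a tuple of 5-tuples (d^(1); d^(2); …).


Barcode: M ≅ I[1,4], I[2,3], I[5,5]^4. HN layers by μ_θ (4 steps, strictly decreasing):
  μ^(1)=23/2; μ^(2)=17/3; μ^(3)=4; μ^(4)=-11

((0, 1, 1, 0, 0); (0, 1, 1, 1, 0); (1, 0, 0, 0, 0); (0, 0, 0, 0, 4))


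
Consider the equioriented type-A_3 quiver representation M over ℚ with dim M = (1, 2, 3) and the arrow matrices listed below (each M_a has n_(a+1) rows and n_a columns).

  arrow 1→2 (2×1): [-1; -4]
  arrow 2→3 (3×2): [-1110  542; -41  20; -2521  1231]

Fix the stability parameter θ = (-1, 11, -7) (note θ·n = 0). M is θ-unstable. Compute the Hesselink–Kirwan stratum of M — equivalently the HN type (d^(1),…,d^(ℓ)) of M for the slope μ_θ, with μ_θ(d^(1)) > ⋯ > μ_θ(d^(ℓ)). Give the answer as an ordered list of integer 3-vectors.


Via rank(M_{q-1}∘⋯∘M_p): M ≅ I[1,3], I[2,3], I[3,3].
μ_θ-semistable layers: μ^(1)=2; μ^(2)=-1; μ^(3)=-7

((0, 2, 2); (1, 0, 0); (0, 0, 1))


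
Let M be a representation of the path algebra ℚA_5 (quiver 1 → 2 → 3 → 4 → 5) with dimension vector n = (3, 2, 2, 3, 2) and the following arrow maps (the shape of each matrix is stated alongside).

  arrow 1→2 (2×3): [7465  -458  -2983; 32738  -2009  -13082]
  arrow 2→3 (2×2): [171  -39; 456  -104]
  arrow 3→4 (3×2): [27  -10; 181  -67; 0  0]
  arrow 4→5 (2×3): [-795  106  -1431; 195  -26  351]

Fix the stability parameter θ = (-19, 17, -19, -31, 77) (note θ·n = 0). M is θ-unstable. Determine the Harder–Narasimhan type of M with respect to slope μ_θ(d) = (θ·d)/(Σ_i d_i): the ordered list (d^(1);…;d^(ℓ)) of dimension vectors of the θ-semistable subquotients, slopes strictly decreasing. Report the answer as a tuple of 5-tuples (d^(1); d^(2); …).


Interval decomposition of M: I[1,1], I[1,2], I[1,5], I[3,4], I[4,4], I[5,5].
HN type (ℓ=6): μ^(1)=77; μ^(2)=17; μ^(3)=-11; μ^(4)=-19; μ^(5)=-25; μ^(6)=-31

((0, 0, 0, 0, 2); (0, 1, 0, 0, 0); (0, 1, 1, 1, 0); (3, 0, 0, 0, 0); (0, 0, 1, 1, 0); (0, 0, 0, 1, 0))


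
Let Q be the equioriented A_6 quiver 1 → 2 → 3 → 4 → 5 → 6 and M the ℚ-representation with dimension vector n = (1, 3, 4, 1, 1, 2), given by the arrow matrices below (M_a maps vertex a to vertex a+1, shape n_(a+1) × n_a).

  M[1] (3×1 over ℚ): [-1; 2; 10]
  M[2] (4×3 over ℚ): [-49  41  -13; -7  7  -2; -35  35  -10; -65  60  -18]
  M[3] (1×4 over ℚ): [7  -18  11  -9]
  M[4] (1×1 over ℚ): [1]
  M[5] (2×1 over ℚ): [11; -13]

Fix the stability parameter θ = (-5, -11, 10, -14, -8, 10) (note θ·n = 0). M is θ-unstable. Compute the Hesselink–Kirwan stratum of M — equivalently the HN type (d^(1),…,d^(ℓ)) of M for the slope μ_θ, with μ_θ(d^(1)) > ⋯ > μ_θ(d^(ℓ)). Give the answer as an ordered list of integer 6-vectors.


Interval decomposition of M: I[1,6], I[2,3]^2, I[3,3], I[6,6].
HN type (ℓ=4): μ^(1)=10; μ^(2)=-4; μ^(3)=-8; μ^(4)=-11

((0, 0, 3, 0, 0, 2); (0, 0, 1, 1, 1, 0); (1, 1, 0, 0, 0, 0); (0, 2, 0, 0, 0, 0))


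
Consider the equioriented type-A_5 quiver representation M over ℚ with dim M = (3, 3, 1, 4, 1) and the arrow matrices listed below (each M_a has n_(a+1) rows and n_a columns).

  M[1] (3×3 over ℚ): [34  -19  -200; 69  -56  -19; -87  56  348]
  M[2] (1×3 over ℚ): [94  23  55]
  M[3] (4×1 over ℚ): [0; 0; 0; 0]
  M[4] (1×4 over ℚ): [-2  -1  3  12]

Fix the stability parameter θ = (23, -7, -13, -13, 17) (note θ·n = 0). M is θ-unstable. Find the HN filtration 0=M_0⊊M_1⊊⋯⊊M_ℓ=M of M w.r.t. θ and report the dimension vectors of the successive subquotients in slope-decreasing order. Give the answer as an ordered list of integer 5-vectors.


Barcode: M ≅ I[1,2]^2, I[1,3], I[4,4]^3, I[4,5]. HN layers by μ_θ (4 steps, strictly decreasing):
  μ^(1)=17; μ^(2)=8; μ^(3)=1; μ^(4)=-13

((0, 0, 0, 0, 1); (2, 2, 0, 0, 0); (1, 1, 1, 0, 0); (0, 0, 0, 4, 0))


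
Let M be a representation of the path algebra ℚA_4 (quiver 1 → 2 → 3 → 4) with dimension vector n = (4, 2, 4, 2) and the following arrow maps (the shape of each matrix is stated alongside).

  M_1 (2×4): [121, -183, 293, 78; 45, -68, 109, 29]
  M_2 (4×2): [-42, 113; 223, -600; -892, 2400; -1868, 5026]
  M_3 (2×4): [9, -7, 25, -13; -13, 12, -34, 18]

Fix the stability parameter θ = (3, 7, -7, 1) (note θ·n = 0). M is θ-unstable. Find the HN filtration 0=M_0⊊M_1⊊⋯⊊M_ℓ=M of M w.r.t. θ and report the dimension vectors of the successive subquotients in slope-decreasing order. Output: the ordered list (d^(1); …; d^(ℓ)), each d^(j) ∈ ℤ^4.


Barcode: M ≅ I[1,1]^2, I[1,4]^2, I[3,3]^2. HN layers by μ_θ (3 steps, strictly decreasing):
  μ^(1)=3; μ^(2)=1; μ^(3)=-7

((2, 0, 0, 0); (2, 2, 2, 2); (0, 0, 2, 0))


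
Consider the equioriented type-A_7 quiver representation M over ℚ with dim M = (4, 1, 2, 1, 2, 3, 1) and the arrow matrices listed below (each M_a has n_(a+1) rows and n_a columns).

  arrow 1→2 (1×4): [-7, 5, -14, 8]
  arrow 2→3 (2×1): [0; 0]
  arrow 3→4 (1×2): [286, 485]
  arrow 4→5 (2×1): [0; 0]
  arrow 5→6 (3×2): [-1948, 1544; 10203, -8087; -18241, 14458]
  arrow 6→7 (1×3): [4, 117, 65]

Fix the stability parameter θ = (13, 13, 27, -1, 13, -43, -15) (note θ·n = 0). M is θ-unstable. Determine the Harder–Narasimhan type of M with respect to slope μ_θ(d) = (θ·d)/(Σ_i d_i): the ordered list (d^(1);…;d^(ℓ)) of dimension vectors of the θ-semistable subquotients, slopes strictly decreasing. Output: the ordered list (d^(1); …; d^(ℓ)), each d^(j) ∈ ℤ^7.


Via rank(M_{q-1}∘⋯∘M_p): M ≅ I[1,1]^3, I[1,2], I[3,3], I[3,4], I[5,6], I[5,7], I[6,6].
μ_θ-semistable layers: μ^(1)=27; μ^(2)=13; μ^(3)=-15; μ^(4)=-43

((0, 0, 1, 0, 0, 0, 0); (4, 1, 1, 1, 0, 0, 0); (0, 0, 0, 0, 2, 2, 1); (0, 0, 0, 0, 0, 1, 0))


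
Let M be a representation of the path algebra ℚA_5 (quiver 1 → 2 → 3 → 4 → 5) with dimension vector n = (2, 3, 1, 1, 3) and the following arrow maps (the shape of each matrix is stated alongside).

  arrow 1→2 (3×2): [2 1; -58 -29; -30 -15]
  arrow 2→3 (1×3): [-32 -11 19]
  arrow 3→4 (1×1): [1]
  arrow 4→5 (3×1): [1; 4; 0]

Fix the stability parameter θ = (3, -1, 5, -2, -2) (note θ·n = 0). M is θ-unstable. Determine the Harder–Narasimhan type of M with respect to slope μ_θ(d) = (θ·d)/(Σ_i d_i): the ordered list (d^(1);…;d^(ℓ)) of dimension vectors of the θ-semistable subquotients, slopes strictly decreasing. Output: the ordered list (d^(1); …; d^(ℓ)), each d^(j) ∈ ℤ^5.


Interval decomposition of M: I[1,1], I[1,5], I[2,2]^2, I[5,5]^2.
HN type (ℓ=4): μ^(1)=3; μ^(2)=3/5; μ^(3)=-1; μ^(4)=-2

((1, 0, 0, 0, 0); (1, 1, 1, 1, 1); (0, 2, 0, 0, 0); (0, 0, 0, 0, 2))


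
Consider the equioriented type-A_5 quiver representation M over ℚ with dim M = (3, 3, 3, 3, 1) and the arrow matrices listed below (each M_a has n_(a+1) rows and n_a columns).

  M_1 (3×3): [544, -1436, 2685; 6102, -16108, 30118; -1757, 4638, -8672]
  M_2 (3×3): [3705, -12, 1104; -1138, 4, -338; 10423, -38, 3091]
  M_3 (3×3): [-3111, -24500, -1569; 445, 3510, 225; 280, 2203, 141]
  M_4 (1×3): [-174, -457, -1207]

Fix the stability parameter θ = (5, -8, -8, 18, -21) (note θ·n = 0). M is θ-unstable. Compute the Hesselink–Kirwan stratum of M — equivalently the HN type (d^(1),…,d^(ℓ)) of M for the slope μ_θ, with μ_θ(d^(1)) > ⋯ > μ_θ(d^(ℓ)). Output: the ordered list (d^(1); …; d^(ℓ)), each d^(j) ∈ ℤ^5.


Barcode: M ≅ I[1,1], I[1,4], I[1,5], I[2,2], I[3,3], I[4,4]. HN layers by μ_θ (5 steps, strictly decreasing):
  μ^(1)=18; μ^(2)=5; μ^(3)=-3/2; μ^(4)=-11/3; μ^(5)=-8

((0, 0, 0, 2, 0); (1, 0, 0, 0, 0); (0, 0, 0, 1, 1); (2, 2, 2, 0, 0); (0, 1, 1, 0, 0))
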